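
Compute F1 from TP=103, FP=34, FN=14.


Precision = 103/137 = 0.7518
Recall = 103/117 = 0.8803
F1 = 2·P·R/(P+R) = 2·TP/(2·TP+FP+FN) = 206/(206+34+14) = 206/254 = 0.811

0.811


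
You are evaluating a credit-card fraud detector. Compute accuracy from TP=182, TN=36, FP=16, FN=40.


Accuracy = (TP+TN)/(TP+TN+FP+FN)
= (182+36)/(274)
= 218/274 = 79.56%

79.56%


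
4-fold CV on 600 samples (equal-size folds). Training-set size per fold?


Fold size = 600/4 = 150
Training per fold = 600 - 150 = 450

450


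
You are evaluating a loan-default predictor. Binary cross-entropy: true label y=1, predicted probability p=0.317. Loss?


BCE = -[y·ln(p) + (1-y)·ln(1-p)]
= -1·ln(0.317) - 0
= -ln(0.317) = 1.1489

1.1489


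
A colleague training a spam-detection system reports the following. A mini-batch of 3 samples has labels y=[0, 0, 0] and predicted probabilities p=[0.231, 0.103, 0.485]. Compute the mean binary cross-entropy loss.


L[0] = -ln(1-0.231) = -ln(0.769) = 0.2627
L[1] = -ln(1-0.103) = -ln(0.897) = 0.1087
L[2] = -ln(1-0.485) = -ln(0.515) = 0.6636
mean = (0.2627 + 0.1087 + 0.6636)/3 = 0.345

0.345


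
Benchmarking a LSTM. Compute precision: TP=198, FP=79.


Precision = TP/(TP+FP)
= 198/(198+79)
= 198/277 = 71.48%

71.48%


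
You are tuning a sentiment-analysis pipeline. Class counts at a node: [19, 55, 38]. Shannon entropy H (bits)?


Probabilities: [19/112, 55/112, 38/112] ≈ [0.1696, 0.4911, 0.3393]
H = -((19/112)·log₂(19/112) + (55/112)·log₂(55/112) + (38/112)·log₂(38/112))
  = 1.4671 bits

1.4671 bits


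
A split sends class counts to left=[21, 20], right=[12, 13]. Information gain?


Parent = [33, 33], H_parent = 1
H_left = 0.9996 (n=41), H_right = 0.9988 (n=25)
H_children = (41/66)·0.9996 + (25/66)·0.9988 = 0.9993
IG = 1 - 0.9993 = 0.0007

0.0007


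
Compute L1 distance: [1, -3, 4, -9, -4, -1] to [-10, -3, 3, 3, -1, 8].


d = |1+ 10| + |-3+ 3| + |4-3| + |-9-3| + |-4+ 1| + |-1-8|
  = 11 + 0 + 1 + 12 + 3 + 9
  = 36

36


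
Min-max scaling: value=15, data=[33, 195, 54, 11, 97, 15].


min=11, max=195
(15-11)/(195-11) = 4/184 = 0.0217

0.0217


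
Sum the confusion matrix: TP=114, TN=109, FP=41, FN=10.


Total = TP + TN + FP + FN
= 114 + 109 + 41 + 10
= 274
(Predicted positive: 155, predicted negative: 119)

274


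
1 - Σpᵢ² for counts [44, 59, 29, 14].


Probabilities: [44/146, 59/146, 29/146, 14/146] ≈ [0.3014, 0.4041, 0.1986, 0.0959]
Σpᵢ² = (1936 + 3481 + 841 + 196)/146² = 6454/21316
Gini = 1 - Σpᵢ² = 1 - 6454/21316 = 0.6972

0.6972


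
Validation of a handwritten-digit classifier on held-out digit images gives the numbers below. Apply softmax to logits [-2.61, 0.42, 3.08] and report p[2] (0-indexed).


Exponentials: e^-2.61=0.0735, e^0.42=1.522, e^3.08=21.7584
Sum = 23.3539
Softmax = [0.0031, 0.0652, 0.9317]
p[2] = 21.7584/23.3539 = 0.9317

0.9317


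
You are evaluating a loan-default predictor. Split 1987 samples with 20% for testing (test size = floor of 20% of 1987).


Test = ⌊1987·20/100⌋ = 397
Train = 1987 - 397 = 1590

Train: 1590, Test: 397


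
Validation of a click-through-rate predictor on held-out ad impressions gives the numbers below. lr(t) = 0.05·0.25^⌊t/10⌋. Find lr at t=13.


n_drops = ⌊13/10⌋ = 1
lr = 0.05·0.25^1 = 0.05·0.25 = 0.0125

0.0125


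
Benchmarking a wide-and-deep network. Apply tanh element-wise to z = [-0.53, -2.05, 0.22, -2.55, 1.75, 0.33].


tanh(-0.53) = -0.4854
tanh(-2.05) = -0.9674
tanh(0.22) = 0.2165
tanh(-2.55) = -0.9879
tanh(1.75) = 0.9414
tanh(0.33) = 0.3185
result = [-0.4854, -0.9674, 0.2165, -0.9879, 0.9414, 0.3185]

[-0.4854, -0.9674, 0.2165, -0.9879, 0.9414, 0.3185]


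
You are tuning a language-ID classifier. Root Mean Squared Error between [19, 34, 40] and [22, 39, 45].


MSE = 59/3 = 19.6667
RMSE = √(59/3) = 4.4347

4.4347


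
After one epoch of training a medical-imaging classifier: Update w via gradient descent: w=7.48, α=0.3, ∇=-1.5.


w_new = w - α·∇
= 7.48 - 0.3·-1.5
= 7.48 + 0.45
= 7.93

7.93


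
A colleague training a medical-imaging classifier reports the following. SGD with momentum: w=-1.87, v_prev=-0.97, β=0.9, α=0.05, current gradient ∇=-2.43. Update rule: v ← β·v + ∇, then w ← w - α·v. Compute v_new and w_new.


v_new = 0.9·-0.97 - 2.43 = -0.873 - 2.43 = -3.303
w_new = -1.87 - 0.05·-3.303 = -1.87 + 0.16515 = -1.70485

v_new=-3.303, w_new=-1.70485


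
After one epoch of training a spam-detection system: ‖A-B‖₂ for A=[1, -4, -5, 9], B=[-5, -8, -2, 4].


d = √((1+ 5)² + (-4+ 8)² + (-5+ 2)² + (9-4)²)
  = √(36 + 16 + 9 + 25)
  = √86 = 9.2736

9.2736


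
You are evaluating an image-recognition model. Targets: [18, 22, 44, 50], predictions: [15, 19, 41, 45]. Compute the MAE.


Absolute errors: |18-15|=3, |22-19|=3, |44-41|=3, |50-45|=5
Sum = 14
MAE = 14/4 = 7/2

7/2


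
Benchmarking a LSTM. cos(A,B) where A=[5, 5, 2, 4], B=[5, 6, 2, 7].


A·B = 5·5 + 5·6 + 2·2 + 4·7 = 87
‖A‖ = √70 = 8.3666, ‖B‖ = √114 = 10.6771
cos = 87/(√70·√114) = 87/√7980 = 0.9739

0.9739


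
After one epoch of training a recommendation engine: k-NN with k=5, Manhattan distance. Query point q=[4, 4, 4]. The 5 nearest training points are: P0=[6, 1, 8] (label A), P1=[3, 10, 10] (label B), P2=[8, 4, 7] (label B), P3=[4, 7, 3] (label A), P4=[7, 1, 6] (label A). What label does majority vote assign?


d(q,P0) = 9  (label A)
d(q,P1) = 13  (label B)
d(q,P2) = 7  (label B)
d(q,P3) = 4  (label A)
d(q,P4) = 8  (label A)
Votes: A=3, B=2
Majority → A

A


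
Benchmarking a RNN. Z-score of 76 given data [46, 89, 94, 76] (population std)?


μ = 76.25, σ = 18.6598
z = (76 - 76.25)/18.6598 = -0.0134

-0.0134


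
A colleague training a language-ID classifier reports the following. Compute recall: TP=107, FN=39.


Recall = TP/(TP+FN)
= 107/(107+39)
= 107/146 = 73.29%

73.29%


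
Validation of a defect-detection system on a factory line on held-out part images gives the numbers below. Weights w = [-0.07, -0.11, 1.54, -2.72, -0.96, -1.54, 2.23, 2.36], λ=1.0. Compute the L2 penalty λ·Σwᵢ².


‖w‖₂² = (-0.07)² + (-0.11)² + (1.54)² + (-2.72)² + (-0.96)² + (-1.54)² + (2.23)² + (2.36)²
     = 0.0049 + 0.0121 + 2.3716 + 7.3984 + 0.9216 + 2.3716 + 4.9729 + 5.5696
     = 23.6227
λ·‖w‖₂² = 1.0·23.6227 = 23.6227

23.6227


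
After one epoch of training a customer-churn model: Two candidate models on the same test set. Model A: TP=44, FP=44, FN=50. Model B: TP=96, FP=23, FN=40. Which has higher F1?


Model A: P=44/88=0.5, R=44/94=0.4681, F1=2PR/(P+R)=2TP/(2TP+FP+FN)=88/182=0.4835
Model B: P=96/119=0.8067, R=96/136=0.7059, F1=2PR/(P+R)=2TP/(2TP+FP+FN)=192/255=0.7529
0.4835 < 0.7529 → Model B

Model B


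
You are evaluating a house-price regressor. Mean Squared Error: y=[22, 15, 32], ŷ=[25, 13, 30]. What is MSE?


Squared errors: (22-25)²=9, (15-13)²=4, (32-30)²=4
Sum = 17
MSE = 17/3 = 17/3

17/3


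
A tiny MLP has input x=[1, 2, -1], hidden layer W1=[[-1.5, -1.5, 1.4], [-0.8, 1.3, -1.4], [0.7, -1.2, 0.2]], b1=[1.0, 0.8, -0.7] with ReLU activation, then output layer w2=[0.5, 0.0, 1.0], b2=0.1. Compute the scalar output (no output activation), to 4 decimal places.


z1[0] = (-1.5)·(1) + (-1.5)·(2) + (1.4)·(-1) + 1.0 = -4.9
z1[1] = (-0.8)·(1) + (1.3)·(2) + (-1.4)·(-1) + 0.8 = 4.0
z1[2] = (0.7)·(1) + (-1.2)·(2) + (0.2)·(-1) - 0.7 = -2.6
h = ReLU(z1) = [0.0, 4.0, 0.0]
output = (0.5)·(0.0) + (0.0)·(4.0) + (1.0)·(0.0) + 0.1 = 0.1

0.1


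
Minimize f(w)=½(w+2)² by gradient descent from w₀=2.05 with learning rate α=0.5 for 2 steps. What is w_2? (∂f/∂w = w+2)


step 1: grad = 2.05+2 = 4.05; w = 2.05 - 0.5·(4.05) = 0.025
step 2: grad = 0.025+2 = 2.025; w = 0.025 - 0.5·(2.025) = -0.9875

-0.9875


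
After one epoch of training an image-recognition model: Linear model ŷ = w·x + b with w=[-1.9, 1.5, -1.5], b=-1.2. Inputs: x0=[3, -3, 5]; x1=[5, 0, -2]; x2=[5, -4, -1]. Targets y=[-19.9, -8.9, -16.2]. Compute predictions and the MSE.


ŷ0 = (-1.9)·(3) + (1.5)·(-3) + (-1.5)·(5) - 1.2 = -18.9
ŷ1 = (-1.9)·(5) + (1.5)·(0) + (-1.5)·(-2) - 1.2 = -7.7
ŷ2 = (-1.9)·(5) + (1.5)·(-4) + (-1.5)·(-1) - 1.2 = -15.2
errors² = [1.0, 1.44, 1.0]
MSE = 3.4400/3 = 1.1467

1.1467


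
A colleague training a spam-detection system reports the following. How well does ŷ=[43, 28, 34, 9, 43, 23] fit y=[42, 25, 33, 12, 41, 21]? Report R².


ȳ = 29
SS_res = Σ(y-ŷ)² = 28
SS_tot = Σ(y-ȳ)² = 698
R² = 1 - SS_res/SS_tot = 1 - 0.0401 = 0.9599

0.9599


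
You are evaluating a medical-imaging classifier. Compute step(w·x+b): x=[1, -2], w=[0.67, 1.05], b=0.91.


z = (1)·(0.67) + (-2)·(1.05) + 0.91
  = -0.52
step(z) = 0 (z<0)

0


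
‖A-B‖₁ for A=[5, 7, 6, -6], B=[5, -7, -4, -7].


d = |5-5| + |7+ 7| + |6+ 4| + |-6+ 7|
  = 0 + 14 + 10 + 1
  = 25

25


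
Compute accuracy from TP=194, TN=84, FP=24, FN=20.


Accuracy = (TP+TN)/(TP+TN+FP+FN)
= (194+84)/(322)
= 278/322 = 86.34%

86.34%


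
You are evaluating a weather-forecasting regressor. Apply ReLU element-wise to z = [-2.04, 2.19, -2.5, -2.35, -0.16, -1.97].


ReLU(-2.04) = max(0, -2.04) = 0.0
ReLU(2.19) = max(0, 2.19) = 2.19
ReLU(-2.5) = max(0, -2.5) = 0.0
ReLU(-2.35) = max(0, -2.35) = 0.0
ReLU(-0.16) = max(0, -0.16) = 0.0
ReLU(-1.97) = max(0, -1.97) = 0.0
result = [0.0, 2.19, 0.0, 0.0, 0.0, 0.0]

[0.0, 2.19, 0.0, 0.0, 0.0, 0.0]


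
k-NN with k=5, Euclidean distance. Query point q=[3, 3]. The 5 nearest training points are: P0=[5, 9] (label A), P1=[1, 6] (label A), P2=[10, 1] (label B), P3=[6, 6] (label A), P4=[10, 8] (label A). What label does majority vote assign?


d(q,P0) = 6.3246  (label A)
d(q,P1) = 3.6056  (label A)
d(q,P2) = 7.2801  (label B)
d(q,P3) = 4.2426  (label A)
d(q,P4) = 8.6023  (label A)
Votes: A=4, B=1
Majority → A

A


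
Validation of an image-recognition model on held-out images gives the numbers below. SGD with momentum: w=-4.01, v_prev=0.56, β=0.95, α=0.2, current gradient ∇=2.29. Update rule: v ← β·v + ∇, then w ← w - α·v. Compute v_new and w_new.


v_new = 0.95·0.56 + 2.29 = 0.532 + 2.29 = 2.822
w_new = -4.01 - 0.2·2.822 = -4.01 - 0.5644 = -4.5744

v_new=2.822, w_new=-4.5744


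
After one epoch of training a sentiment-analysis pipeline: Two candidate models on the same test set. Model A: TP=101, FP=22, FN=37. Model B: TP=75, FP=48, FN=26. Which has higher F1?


Model A: P=101/123=0.8211, R=101/138=0.7319, F1=2PR/(P+R)=2TP/(2TP+FP+FN)=202/261=0.7739
Model B: P=75/123=0.6098, R=75/101=0.7426, F1=2PR/(P+R)=2TP/(2TP+FP+FN)=150/224=0.6696
0.7739 > 0.6696 → Model A

Model A


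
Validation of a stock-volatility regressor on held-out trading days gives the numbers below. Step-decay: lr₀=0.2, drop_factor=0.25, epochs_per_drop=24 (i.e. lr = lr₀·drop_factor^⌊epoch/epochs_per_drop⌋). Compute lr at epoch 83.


n_drops = ⌊83/24⌋ = 3
lr = 0.2·0.25^3 = 0.2·0.015625 = 0.003125

0.003125


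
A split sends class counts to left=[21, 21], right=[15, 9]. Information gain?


Parent = [36, 30], H_parent = 0.994
H_left = 1 (n=42), H_right = 0.9544 (n=24)
H_children = (42/66)·1 + (24/66)·0.9544 = 0.9834
IG = 0.994 - 0.9834 = 0.0106

0.0106


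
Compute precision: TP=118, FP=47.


Precision = TP/(TP+FP)
= 118/(118+47)
= 118/165 = 71.52%

71.52%


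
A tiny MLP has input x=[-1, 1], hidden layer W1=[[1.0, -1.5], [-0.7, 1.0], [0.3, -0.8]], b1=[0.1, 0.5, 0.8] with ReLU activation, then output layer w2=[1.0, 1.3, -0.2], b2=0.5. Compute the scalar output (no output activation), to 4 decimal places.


z1[0] = (1.0)·(-1) + (-1.5)·(1) + 0.1 = -2.4
z1[1] = (-0.7)·(-1) + (1.0)·(1) + 0.5 = 2.2
z1[2] = (0.3)·(-1) + (-0.8)·(1) + 0.8 = -0.3
h = ReLU(z1) = [0.0, 2.2, 0.0]
output = (1.0)·(0.0) + (1.3)·(2.2) + (-0.2)·(0.0) + 0.5 = 3.36

3.36


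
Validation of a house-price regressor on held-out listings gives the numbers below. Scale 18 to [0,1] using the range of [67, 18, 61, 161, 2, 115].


min=2, max=161
(18-2)/(161-2) = 16/159 = 0.1006

0.1006


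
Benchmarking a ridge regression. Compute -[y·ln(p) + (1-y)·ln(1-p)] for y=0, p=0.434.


BCE = -[y·ln(p) + (1-y)·ln(1-p)]
= -0 - 1·ln(1-0.434)
= -ln(0.566) = 0.5692

0.5692


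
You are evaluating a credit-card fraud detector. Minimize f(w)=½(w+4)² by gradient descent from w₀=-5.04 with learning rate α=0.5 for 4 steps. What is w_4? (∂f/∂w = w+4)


step 1: grad = -5.04+4 = -1.04; w = -5.04 - 0.5·(-1.04) = -4.52
step 2: grad = -4.52+4 = -0.52; w = -4.52 - 0.5·(-0.52) = -4.26
step 3: grad = -4.26+4 = -0.26; w = -4.26 - 0.5·(-0.26) = -4.13
step 4: grad = -4.13+4 = -0.13; w = -4.13 - 0.5·(-0.13) = -4.065

-4.065


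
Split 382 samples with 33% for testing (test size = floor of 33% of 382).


Test = ⌊382·33/100⌋ = 126
Train = 382 - 126 = 256

Train: 256, Test: 126


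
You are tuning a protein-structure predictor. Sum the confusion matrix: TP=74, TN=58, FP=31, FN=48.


Total = TP + TN + FP + FN
= 74 + 58 + 31 + 48
= 211
(Predicted positive: 105, predicted negative: 106)

211


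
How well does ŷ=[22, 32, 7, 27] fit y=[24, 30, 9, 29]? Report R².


ȳ = 23
SS_res = Σ(y-ŷ)² = 16
SS_tot = Σ(y-ȳ)² = 282
R² = 1 - SS_res/SS_tot = 1 - 0.0567 = 0.9433

0.9433


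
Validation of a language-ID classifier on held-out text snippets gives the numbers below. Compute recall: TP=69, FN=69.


Recall = TP/(TP+FN)
= 69/(69+69)
= 69/138 = 50.0%

50.0%


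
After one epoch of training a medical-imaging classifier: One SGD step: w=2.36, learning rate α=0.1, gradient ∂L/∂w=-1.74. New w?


w_new = w - α·∇
= 2.36 - 0.1·-1.74
= 2.36 + 0.174
= 2.534

2.534


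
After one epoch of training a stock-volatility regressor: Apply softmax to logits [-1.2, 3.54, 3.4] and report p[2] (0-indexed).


Exponentials: e^-1.2=0.3012, e^3.54=34.4669, e^3.4=29.9641
Sum = 64.7322
Softmax = [0.0047, 0.5325, 0.4629]
p[2] = 29.9641/64.7322 = 0.4629

0.4629


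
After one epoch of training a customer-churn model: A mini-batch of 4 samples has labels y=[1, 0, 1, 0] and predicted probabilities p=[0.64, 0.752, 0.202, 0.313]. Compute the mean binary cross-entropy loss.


L[0] = -ln(0.64) = 0.4463
L[1] = -ln(1-0.752) = -ln(0.248) = 1.3943
L[2] = -ln(0.202) = 1.5995
L[3] = -ln(1-0.313) = -ln(0.687) = 0.3754
mean = (0.4463 + 1.3943 + 1.5995 + 0.3754)/4 = 0.9539

0.9539


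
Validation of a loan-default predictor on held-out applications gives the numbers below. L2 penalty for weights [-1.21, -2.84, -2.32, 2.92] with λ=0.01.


‖w‖₂² = (-1.21)² + (-2.84)² + (-2.32)² + (2.92)²
     = 1.4641 + 8.0656 + 5.3824 + 8.5264
     = 23.4385
λ·‖w‖₂² = 0.01·23.4385 = 0.234385

0.234385


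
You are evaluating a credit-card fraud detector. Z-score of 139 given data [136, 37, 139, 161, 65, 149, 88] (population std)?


μ = 110.7143, σ = 43.8723
z = (139 - 110.7143)/43.8723 = 0.6447

0.6447


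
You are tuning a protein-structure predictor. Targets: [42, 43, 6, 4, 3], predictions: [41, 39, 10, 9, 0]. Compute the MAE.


Absolute errors: |42-41|=1, |43-39|=4, |6-10|=4, |4-9|=5, |3-0|=3
Sum = 17
MAE = 17/5 = 17/5

17/5


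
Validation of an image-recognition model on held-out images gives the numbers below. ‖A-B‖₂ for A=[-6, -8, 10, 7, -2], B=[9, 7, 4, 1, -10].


d = √((-6-9)² + (-8-7)² + (10-4)² + (7-1)² + (-2+ 10)²)
  = √(225 + 225 + 36 + 36 + 64)
  = √586 = 24.2074

24.2074


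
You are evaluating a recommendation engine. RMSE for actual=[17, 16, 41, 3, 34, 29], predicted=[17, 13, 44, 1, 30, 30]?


MSE = 39/6 = 6.5
RMSE = √(39/6) = 2.5495

2.5495


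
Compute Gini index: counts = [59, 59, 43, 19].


Probabilities: [59/180, 59/180, 43/180, 19/180] ≈ [0.3278, 0.3278, 0.2389, 0.1056]
Σpᵢ² = (3481 + 3481 + 1849 + 361)/180² = 9172/32400
Gini = 1 - Σpᵢ² = 1 - 9172/32400 = 0.7169

0.7169


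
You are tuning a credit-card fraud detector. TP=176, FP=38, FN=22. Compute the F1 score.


Precision = 176/214 = 0.8224
Recall = 176/198 = 0.8889
F1 = 2·P·R/(P+R) = 2·TP/(2·TP+FP+FN) = 352/(352+38+22) = 352/412 = 0.8544

0.8544


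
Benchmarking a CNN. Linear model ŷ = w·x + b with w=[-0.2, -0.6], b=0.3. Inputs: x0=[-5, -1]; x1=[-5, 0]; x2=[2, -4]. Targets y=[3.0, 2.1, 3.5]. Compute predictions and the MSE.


ŷ0 = (-0.2)·(-5) + (-0.6)·(-1) + 0.3 = 1.9
ŷ1 = (-0.2)·(-5) + (-0.6)·(0) + 0.3 = 1.3
ŷ2 = (-0.2)·(2) + (-0.6)·(-4) + 0.3 = 2.3
errors² = [1.21, 0.64, 1.44]
MSE = 3.2900/3 = 1.0967

1.0967


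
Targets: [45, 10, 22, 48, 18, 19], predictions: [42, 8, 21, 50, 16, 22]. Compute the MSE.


Squared errors: (45-42)²=9, (10-8)²=4, (22-21)²=1, (48-50)²=4, (18-16)²=4, (19-22)²=9
Sum = 31
MSE = 31/6 = 31/6

31/6


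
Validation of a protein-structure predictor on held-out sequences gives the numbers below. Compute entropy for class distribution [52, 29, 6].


Probabilities: [52/87, 29/87, 6/87] ≈ [0.5977, 0.3333, 0.069]
H = -((52/87)·log₂(52/87) + (29/87)·log₂(29/87) + (6/87)·log₂(6/87))
  = 1.2382 bits

1.2382 bits


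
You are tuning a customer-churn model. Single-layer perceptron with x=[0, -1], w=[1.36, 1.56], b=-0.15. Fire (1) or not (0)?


z = (0)·(1.36) + (-1)·(1.56) - 0.15
  = -1.71
step(z) = 0 (z<0)

0


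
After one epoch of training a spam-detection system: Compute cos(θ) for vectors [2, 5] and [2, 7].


A·B = 2·2 + 5·7 = 39
‖A‖ = √29 = 5.3852, ‖B‖ = √53 = 7.2801
cos = 39/(√29·√53) = 39/√1537 = 0.9948

0.9948


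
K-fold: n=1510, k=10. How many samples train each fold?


Fold size = 1510/10 = 151
Training per fold = 1510 - 151 = 1359

1359


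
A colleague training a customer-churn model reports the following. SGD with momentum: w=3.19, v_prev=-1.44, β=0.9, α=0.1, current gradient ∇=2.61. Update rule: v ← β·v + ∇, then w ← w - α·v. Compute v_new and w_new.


v_new = 0.9·-1.44 + 2.61 = -1.296 + 2.61 = 1.314
w_new = 3.19 - 0.1·1.314 = 3.19 - 0.1314 = 3.0586

v_new=1.314, w_new=3.0586


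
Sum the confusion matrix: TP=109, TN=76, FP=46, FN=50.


Total = TP + TN + FP + FN
= 109 + 76 + 46 + 50
= 281
(Predicted positive: 155, predicted negative: 126)

281


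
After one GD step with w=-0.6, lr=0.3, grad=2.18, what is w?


w_new = w - α·∇
= -0.6 - 0.3·2.18
= -0.6 - 0.654
= -1.254

-1.254


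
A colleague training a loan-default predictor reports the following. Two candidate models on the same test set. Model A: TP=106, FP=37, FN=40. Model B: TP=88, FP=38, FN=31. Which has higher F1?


Model A: P=106/143=0.7413, R=106/146=0.726, F1=2PR/(P+R)=2TP/(2TP+FP+FN)=212/289=0.7336
Model B: P=88/126=0.6984, R=88/119=0.7395, F1=2PR/(P+R)=2TP/(2TP+FP+FN)=176/245=0.7184
0.7336 > 0.7184 → Model A

Model A


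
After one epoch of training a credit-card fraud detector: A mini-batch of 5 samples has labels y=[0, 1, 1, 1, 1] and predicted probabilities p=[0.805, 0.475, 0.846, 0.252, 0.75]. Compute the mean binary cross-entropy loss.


L[0] = -ln(1-0.805) = -ln(0.195) = 1.6348
L[1] = -ln(0.475) = 0.7444
L[2] = -ln(0.846) = 0.1672
L[3] = -ln(0.252) = 1.3783
L[4] = -ln(0.75) = 0.2877
mean = (1.6348 + 0.7444 + 0.1672 + 1.3783 + 0.2877)/5 = 0.8425

0.8425


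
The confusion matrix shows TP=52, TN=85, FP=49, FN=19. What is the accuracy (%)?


Accuracy = (TP+TN)/(TP+TN+FP+FN)
= (52+85)/(205)
= 137/205 = 66.83%

66.83%


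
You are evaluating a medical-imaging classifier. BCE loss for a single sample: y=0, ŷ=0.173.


BCE = -[y·ln(p) + (1-y)·ln(1-p)]
= -0 - 1·ln(1-0.173)
= -ln(0.827) = 0.19

0.19


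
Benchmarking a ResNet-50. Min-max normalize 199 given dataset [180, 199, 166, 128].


min=128, max=199
(199-128)/(199-128) = 71/71 = 1.0

1.0


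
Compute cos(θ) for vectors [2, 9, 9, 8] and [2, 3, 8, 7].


A·B = 2·2 + 9·3 + 9·8 + 8·7 = 159
‖A‖ = √230 = 15.1658, ‖B‖ = √126 = 11.225
cos = 159/(√230·√126) = 159/√28980 = 0.934

0.934


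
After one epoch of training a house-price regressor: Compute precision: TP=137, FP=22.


Precision = TP/(TP+FP)
= 137/(137+22)
= 137/159 = 86.16%

86.16%


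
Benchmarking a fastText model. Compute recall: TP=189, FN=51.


Recall = TP/(TP+FN)
= 189/(189+51)
= 189/240 = 78.75%

78.75%


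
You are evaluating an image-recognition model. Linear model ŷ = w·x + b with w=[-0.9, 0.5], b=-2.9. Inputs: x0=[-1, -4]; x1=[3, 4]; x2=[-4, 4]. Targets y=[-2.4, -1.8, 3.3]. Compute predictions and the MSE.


ŷ0 = (-0.9)·(-1) + (0.5)·(-4) - 2.9 = -4.0
ŷ1 = (-0.9)·(3) + (0.5)·(4) - 2.9 = -3.6
ŷ2 = (-0.9)·(-4) + (0.5)·(4) - 2.9 = 2.7
errors² = [2.56, 3.24, 0.36]
MSE = 6.1600/3 = 2.0533

2.0533


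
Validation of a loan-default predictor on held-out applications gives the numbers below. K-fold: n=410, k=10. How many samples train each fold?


Fold size = 410/10 = 41
Training per fold = 410 - 41 = 369

369


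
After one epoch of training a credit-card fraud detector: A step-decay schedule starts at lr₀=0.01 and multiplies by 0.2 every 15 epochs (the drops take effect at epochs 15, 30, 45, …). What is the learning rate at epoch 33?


n_drops = ⌊33/15⌋ = 2
lr = 0.01·0.2^2 = 0.01·0.04 = 0.0004

0.0004


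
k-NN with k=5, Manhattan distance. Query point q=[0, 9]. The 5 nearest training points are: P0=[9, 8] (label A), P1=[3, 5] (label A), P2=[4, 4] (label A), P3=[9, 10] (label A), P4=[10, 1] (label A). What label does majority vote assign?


d(q,P0) = 10  (label A)
d(q,P1) = 7  (label A)
d(q,P2) = 9  (label A)
d(q,P3) = 10  (label A)
d(q,P4) = 18  (label A)
Votes: A=5, B=0
Majority → A

A


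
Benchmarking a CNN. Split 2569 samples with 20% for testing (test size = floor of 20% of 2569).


Test = ⌊2569·20/100⌋ = 513
Train = 2569 - 513 = 2056

Train: 2056, Test: 513


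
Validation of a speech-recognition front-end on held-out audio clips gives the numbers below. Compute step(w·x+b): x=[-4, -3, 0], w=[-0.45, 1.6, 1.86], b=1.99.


z = (-4)·(-0.45) + (-3)·(1.6) + (0)·(1.86) + 1.99
  = -1.01
step(z) = 0 (z<0)

0


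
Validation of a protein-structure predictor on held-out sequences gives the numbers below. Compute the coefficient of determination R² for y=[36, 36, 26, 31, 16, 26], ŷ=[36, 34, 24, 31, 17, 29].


ȳ = 28.5
SS_res = Σ(y-ŷ)² = 18
SS_tot = Σ(y-ȳ)² = 287.5
R² = 1 - SS_res/SS_tot = 1 - 0.0626 = 0.9374

0.9374


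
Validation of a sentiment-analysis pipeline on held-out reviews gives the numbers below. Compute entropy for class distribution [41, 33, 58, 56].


Probabilities: [41/188, 33/188, 58/188, 56/188] ≈ [0.2181, 0.1755, 0.3085, 0.2979]
H = -((41/188)·log₂(41/188) + (33/188)·log₂(33/188) + (58/188)·log₂(58/188) + (56/188)·log₂(56/188))
  = 1.9636 bits

1.9636 bits


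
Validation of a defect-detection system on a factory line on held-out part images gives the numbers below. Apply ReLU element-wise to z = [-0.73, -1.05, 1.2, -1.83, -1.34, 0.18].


ReLU(-0.73) = max(0, -0.73) = 0.0
ReLU(-1.05) = max(0, -1.05) = 0.0
ReLU(1.2) = max(0, 1.2) = 1.2
ReLU(-1.83) = max(0, -1.83) = 0.0
ReLU(-1.34) = max(0, -1.34) = 0.0
ReLU(0.18) = max(0, 0.18) = 0.18
result = [0.0, 0.0, 1.2, 0.0, 0.0, 0.18]

[0.0, 0.0, 1.2, 0.0, 0.0, 0.18]


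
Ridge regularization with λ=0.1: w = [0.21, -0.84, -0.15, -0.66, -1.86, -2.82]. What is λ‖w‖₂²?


‖w‖₂² = (0.21)² + (-0.84)² + (-0.15)² + (-0.66)² + (-1.86)² + (-2.82)²
     = 0.0441 + 0.7056 + 0.0225 + 0.4356 + 3.4596 + 7.9524
     = 12.6198
λ·‖w‖₂² = 0.1·12.6198 = 1.26198

1.26198


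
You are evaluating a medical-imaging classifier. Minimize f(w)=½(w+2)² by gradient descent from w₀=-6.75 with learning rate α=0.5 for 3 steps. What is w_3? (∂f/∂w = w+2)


step 1: grad = -6.75+2 = -4.75; w = -6.75 - 0.5·(-4.75) = -4.375
step 2: grad = -4.375+2 = -2.375; w = -4.375 - 0.5·(-2.375) = -3.1875
step 3: grad = -3.1875+2 = -1.1875; w = -3.1875 - 0.5·(-1.1875) = -2.59375

-2.59375


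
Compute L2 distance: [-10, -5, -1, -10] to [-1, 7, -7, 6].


d = √((-10+ 1)² + (-5-7)² + (-1+ 7)² + (-10-6)²)
  = √(81 + 144 + 36 + 256)
  = √517 = 22.7376

22.7376


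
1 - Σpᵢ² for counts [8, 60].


Probabilities: [8/68, 60/68] ≈ [0.1176, 0.8824]
Σpᵢ² = (64 + 3600)/68² = 3664/4624
Gini = 1 - Σpᵢ² = 1 - 3664/4624 = 0.2076

0.2076


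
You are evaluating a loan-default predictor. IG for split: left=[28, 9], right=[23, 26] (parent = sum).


Parent = [51, 35], H_parent = 0.9749
H_left = 0.8004 (n=37), H_right = 0.9973 (n=49)
H_children = (37/86)·0.8004 + (49/86)·0.9973 = 0.9126
IG = 0.9749 - 0.9126 = 0.0623

0.0623


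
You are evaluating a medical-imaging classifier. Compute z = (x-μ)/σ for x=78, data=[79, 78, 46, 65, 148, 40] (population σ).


μ = 76, σ = 35.3883
z = (78 - 76)/35.3883 = 0.0565

0.0565


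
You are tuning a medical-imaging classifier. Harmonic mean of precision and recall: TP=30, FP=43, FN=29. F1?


Precision = 30/73 = 0.411
Recall = 30/59 = 0.5085
F1 = 2·P·R/(P+R) = 2·TP/(2·TP+FP+FN) = 60/(60+43+29) = 60/132 = 0.4545

0.4545


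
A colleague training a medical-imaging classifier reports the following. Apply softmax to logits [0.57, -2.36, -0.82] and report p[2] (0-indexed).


Exponentials: e^0.57=1.7683, e^-2.36=0.0944, e^-0.82=0.4404
Sum = 2.3031
Softmax = [0.7678, 0.041, 0.1912]
p[2] = 0.4404/2.3031 = 0.1912

0.1912


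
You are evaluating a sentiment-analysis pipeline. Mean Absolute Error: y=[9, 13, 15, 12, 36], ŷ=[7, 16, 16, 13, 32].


Absolute errors: |9-7|=2, |13-16|=3, |15-16|=1, |12-13|=1, |36-32|=4
Sum = 11
MAE = 11/5 = 11/5

11/5


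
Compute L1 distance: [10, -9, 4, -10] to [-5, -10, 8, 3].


d = |10+ 5| + |-9+ 10| + |4-8| + |-10-3|
  = 15 + 1 + 4 + 13
  = 33

33


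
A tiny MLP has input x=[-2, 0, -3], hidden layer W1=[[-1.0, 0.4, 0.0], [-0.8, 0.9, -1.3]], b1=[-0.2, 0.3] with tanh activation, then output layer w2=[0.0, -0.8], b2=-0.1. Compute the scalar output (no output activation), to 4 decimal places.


z1[0] = (-1.0)·(-2) + (0.4)·(0) + (0.0)·(-3) - 0.2 = 1.8
z1[1] = (-0.8)·(-2) + (0.9)·(0) + (-1.3)·(-3) + 0.3 = 5.8
h = tanh(z1) = [0.9468, 1.0]
output = (0.0)·(0.9468) + (-0.8)·(1.0) - 0.1 = -0.9

-0.9


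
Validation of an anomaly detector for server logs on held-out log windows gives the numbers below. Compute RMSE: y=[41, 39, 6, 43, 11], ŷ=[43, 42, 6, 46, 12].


MSE = 23/5 = 4.6
RMSE = √(23/5) = 2.1448

2.1448


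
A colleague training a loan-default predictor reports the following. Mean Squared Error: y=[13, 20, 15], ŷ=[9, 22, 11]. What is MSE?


Squared errors: (13-9)²=16, (20-22)²=4, (15-11)²=16
Sum = 36
MSE = 36/3 = 12

12


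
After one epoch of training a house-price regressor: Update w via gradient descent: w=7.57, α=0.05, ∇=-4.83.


w_new = w - α·∇
= 7.57 - 0.05·-4.83
= 7.57 + 0.2415
= 7.8115

7.8115


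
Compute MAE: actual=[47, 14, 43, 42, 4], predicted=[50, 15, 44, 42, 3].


Absolute errors: |47-50|=3, |14-15|=1, |43-44|=1, |42-42|=0, |4-3|=1
Sum = 6
MAE = 6/5 = 6/5

6/5


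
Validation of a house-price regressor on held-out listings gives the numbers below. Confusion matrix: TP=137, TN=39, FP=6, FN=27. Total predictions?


Total = TP + TN + FP + FN
= 137 + 39 + 6 + 27
= 209
(Predicted positive: 143, predicted negative: 66)

209


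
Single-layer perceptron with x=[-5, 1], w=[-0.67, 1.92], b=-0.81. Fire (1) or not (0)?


z = (-5)·(-0.67) + (1)·(1.92) - 0.81
  = 4.46
step(z) = 1 (z≥0)

1


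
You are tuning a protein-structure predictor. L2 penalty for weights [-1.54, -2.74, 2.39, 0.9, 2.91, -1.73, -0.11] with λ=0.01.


‖w‖₂² = (-1.54)² + (-2.74)² + (2.39)² + (0.9)² + (2.91)² + (-1.73)² + (-0.11)²
     = 2.3716 + 7.5076 + 5.7121 + 0.81 + 8.4681 + 2.9929 + 0.0121
     = 27.8744
λ·‖w‖₂² = 0.01·27.8744 = 0.278744

0.278744


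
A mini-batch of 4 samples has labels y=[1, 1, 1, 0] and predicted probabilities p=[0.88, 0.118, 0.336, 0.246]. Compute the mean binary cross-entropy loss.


L[0] = -ln(0.88) = 0.1278
L[1] = -ln(0.118) = 2.1371
L[2] = -ln(0.336) = 1.0906
L[3] = -ln(1-0.246) = -ln(0.754) = 0.2824
mean = (0.1278 + 2.1371 + 1.0906 + 0.2824)/4 = 0.9095

0.9095


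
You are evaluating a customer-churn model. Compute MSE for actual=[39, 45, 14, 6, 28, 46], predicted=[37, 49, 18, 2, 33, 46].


Squared errors: (39-37)²=4, (45-49)²=16, (14-18)²=16, (6-2)²=16, (28-33)²=25, (46-46)²=0
Sum = 77
MSE = 77/6 = 77/6

77/6


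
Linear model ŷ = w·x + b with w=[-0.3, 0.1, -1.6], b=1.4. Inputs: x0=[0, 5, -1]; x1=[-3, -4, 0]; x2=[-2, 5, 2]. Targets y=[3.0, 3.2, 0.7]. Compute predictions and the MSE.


ŷ0 = (-0.3)·(0) + (0.1)·(5) + (-1.6)·(-1) + 1.4 = 3.5
ŷ1 = (-0.3)·(-3) + (0.1)·(-4) + (-1.6)·(0) + 1.4 = 1.9
ŷ2 = (-0.3)·(-2) + (0.1)·(5) + (-1.6)·(2) + 1.4 = -0.7
errors² = [0.25, 1.69, 1.96]
MSE = 3.9000/3 = 1.3

1.3


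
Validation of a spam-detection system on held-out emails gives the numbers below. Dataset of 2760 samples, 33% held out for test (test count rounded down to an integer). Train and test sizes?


Test = ⌊2760·33/100⌋ = 910
Train = 2760 - 910 = 1850

Train: 1850, Test: 910


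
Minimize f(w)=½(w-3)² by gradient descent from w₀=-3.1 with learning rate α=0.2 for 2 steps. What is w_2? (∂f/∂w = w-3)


step 1: grad = -3.1-3 = -6.1; w = -3.1 - 0.2·(-6.1) = -1.88
step 2: grad = -1.88-3 = -4.88; w = -1.88 - 0.2·(-4.88) = -0.904

-0.904


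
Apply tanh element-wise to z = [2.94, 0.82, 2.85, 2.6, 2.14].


tanh(2.94) = 0.9944
tanh(0.82) = 0.6751
tanh(2.85) = 0.9933
tanh(2.6) = 0.989
tanh(2.14) = 0.9727
result = [0.9944, 0.6751, 0.9933, 0.989, 0.9727]

[0.9944, 0.6751, 0.9933, 0.989, 0.9727]


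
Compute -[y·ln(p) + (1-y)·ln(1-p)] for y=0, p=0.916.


BCE = -[y·ln(p) + (1-y)·ln(1-p)]
= -0 - 1·ln(1-0.916)
= -ln(0.084) = 2.4769

2.4769


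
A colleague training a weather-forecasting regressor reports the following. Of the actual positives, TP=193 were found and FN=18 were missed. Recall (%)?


Recall = TP/(TP+FN)
= 193/(193+18)
= 193/211 = 91.47%

91.47%


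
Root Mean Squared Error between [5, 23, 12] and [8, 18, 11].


MSE = 35/3 = 11.6667
RMSE = √(35/3) = 3.4157

3.4157


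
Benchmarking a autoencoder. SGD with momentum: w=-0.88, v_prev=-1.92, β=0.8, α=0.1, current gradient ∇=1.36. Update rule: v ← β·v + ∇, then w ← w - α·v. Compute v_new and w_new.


v_new = 0.8·-1.92 + 1.36 = -1.536 + 1.36 = -0.176
w_new = -0.88 - 0.1·-0.176 = -0.88 + 0.0176 = -0.8624

v_new=-0.176, w_new=-0.8624


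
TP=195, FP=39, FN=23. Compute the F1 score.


Precision = 195/234 = 0.8333
Recall = 195/218 = 0.8945
F1 = 2·P·R/(P+R) = 2·TP/(2·TP+FP+FN) = 390/(390+39+23) = 390/452 = 0.8628

0.8628


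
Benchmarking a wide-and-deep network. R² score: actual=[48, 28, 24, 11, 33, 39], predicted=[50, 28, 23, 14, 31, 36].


ȳ = 30.5
SS_res = Σ(y-ŷ)² = 27
SS_tot = Σ(y-ȳ)² = 813.5
R² = 1 - SS_res/SS_tot = 1 - 0.0332 = 0.9668

0.9668


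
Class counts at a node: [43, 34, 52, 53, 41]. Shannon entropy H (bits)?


Probabilities: [43/223, 34/223, 52/223, 53/223, 41/223] ≈ [0.1928, 0.1525, 0.2332, 0.2377, 0.1839]
H = -((43/223)·log₂(43/223) + (34/223)·log₂(34/223) + (52/223)·log₂(52/223) + (53/223)·log₂(53/223) + (41/223)·log₂(41/223))
  = 2.3033 bits

2.3033 bits


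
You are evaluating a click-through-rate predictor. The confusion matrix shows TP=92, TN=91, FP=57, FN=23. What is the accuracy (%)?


Accuracy = (TP+TN)/(TP+TN+FP+FN)
= (92+91)/(263)
= 183/263 = 69.58%

69.58%


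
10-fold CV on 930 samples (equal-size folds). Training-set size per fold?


Fold size = 930/10 = 93
Training per fold = 930 - 93 = 837

837


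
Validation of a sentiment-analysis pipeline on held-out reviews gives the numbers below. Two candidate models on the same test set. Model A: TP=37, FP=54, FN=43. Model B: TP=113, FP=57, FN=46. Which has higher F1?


Model A: P=37/91=0.4066, R=37/80=0.4625, F1=2PR/(P+R)=2TP/(2TP+FP+FN)=74/171=0.4327
Model B: P=113/170=0.6647, R=113/159=0.7107, F1=2PR/(P+R)=2TP/(2TP+FP+FN)=226/329=0.6869
0.4327 < 0.6869 → Model B

Model B


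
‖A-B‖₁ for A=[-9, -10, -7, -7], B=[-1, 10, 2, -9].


d = |-9+ 1| + |-10-10| + |-7-2| + |-7+ 9|
  = 8 + 20 + 9 + 2
  = 39

39


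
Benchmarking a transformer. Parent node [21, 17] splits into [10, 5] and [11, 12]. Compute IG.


Parent = [21, 17], H_parent = 0.992
H_left = 0.9183 (n=15), H_right = 0.9986 (n=23)
H_children = (15/38)·0.9183 + (23/38)·0.9986 = 0.9669
IG = 0.992 - 0.9669 = 0.0251

0.0251


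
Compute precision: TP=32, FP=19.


Precision = TP/(TP+FP)
= 32/(32+19)
= 32/51 = 62.75%

62.75%


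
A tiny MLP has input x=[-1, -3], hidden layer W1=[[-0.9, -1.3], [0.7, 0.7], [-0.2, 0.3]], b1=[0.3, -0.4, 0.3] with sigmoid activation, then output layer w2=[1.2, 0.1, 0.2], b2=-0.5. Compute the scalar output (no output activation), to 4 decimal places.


z1[0] = (-0.9)·(-1) + (-1.3)·(-3) + 0.3 = 5.1
z1[1] = (0.7)·(-1) + (0.7)·(-3) - 0.4 = -3.2
z1[2] = (-0.2)·(-1) + (0.3)·(-3) + 0.3 = -0.4
h = sigmoid(z1) = [0.9939, 0.0392, 0.4013]
output = (1.2)·(0.9939) + (0.1)·(0.0392) + (0.2)·(0.4013) - 0.5 = 0.7769

0.7769


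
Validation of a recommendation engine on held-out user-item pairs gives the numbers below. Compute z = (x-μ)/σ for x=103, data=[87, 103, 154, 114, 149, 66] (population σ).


μ = 112.1667, σ = 31.5141
z = (103 - 112.1667)/31.5141 = -0.2909

-0.2909


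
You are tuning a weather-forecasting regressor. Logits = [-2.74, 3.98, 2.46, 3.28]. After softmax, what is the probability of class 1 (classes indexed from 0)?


Exponentials: e^-2.74=0.0646, e^3.98=53.517, e^2.46=11.7048, e^3.28=26.5758
Sum = 91.8622
Softmax = [0.0007, 0.5826, 0.1274, 0.2893]
p[1] = 53.517/91.8622 = 0.5826

0.5826


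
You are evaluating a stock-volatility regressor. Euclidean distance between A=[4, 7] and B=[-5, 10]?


d = √((4+ 5)² + (7-10)²)
  = √(81 + 9)
  = √90 = 9.4868

9.4868


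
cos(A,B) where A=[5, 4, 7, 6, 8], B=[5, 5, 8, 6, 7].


A·B = 5·5 + 4·5 + 7·8 + 6·6 + 8·7 = 193
‖A‖ = √190 = 13.784, ‖B‖ = √199 = 14.1067
cos = 193/(√190·√199) = 193/√37810 = 0.9926

0.9926


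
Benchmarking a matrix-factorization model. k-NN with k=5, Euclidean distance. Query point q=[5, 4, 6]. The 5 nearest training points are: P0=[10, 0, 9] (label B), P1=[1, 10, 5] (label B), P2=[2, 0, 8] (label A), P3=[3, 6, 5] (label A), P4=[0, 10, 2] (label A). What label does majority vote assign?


d(q,P0) = 7.0711  (label B)
d(q,P1) = 7.2801  (label B)
d(q,P2) = 5.3852  (label A)
d(q,P3) = 3.0  (label A)
d(q,P4) = 8.775  (label A)
Votes: A=3, B=2
Majority → A

A


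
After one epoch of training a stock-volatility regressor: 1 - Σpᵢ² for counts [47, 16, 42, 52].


Probabilities: [47/157, 16/157, 42/157, 52/157] ≈ [0.2994, 0.1019, 0.2675, 0.3312]
Σpᵢ² = (2209 + 256 + 1764 + 2704)/157² = 6933/24649
Gini = 1 - Σpᵢ² = 1 - 6933/24649 = 0.7187

0.7187


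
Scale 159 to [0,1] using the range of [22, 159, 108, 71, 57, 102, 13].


min=13, max=159
(159-13)/(159-13) = 146/146 = 1.0

1.0


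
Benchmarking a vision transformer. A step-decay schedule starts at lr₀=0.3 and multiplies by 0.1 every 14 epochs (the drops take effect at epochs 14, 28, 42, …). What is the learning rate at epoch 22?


n_drops = ⌊22/14⌋ = 1
lr = 0.3·0.1^1 = 0.3·0.1 = 0.03

0.03


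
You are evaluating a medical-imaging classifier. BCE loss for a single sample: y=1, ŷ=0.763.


BCE = -[y·ln(p) + (1-y)·ln(1-p)]
= -1·ln(0.763) - 0
= -ln(0.763) = 0.2705

0.2705


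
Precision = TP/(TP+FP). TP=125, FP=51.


Precision = TP/(TP+FP)
= 125/(125+51)
= 125/176 = 71.02%

71.02%


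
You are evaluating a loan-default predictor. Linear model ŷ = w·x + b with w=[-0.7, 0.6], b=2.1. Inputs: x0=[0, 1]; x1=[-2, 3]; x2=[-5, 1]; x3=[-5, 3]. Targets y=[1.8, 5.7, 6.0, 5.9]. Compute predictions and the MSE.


ŷ0 = (-0.7)·(0) + (0.6)·(1) + 2.1 = 2.7
ŷ1 = (-0.7)·(-2) + (0.6)·(3) + 2.1 = 5.3
ŷ2 = (-0.7)·(-5) + (0.6)·(1) + 2.1 = 6.2
ŷ3 = (-0.7)·(-5) + (0.6)·(3) + 2.1 = 7.4
errors² = [0.81, 0.16, 0.04, 2.25]
MSE = 3.2600/4 = 0.815

0.815


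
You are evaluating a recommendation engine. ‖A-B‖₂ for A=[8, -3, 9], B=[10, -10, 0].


d = √((8-10)² + (-3+ 10)² + (9-0)²)
  = √(4 + 49 + 81)
  = √134 = 11.5758

11.5758


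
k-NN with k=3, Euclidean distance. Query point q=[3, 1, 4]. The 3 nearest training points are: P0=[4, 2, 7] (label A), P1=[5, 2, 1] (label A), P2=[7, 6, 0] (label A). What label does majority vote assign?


d(q,P0) = 3.3166  (label A)
d(q,P1) = 3.7417  (label A)
d(q,P2) = 7.5498  (label A)
Votes: A=3, B=0
Majority → A

A


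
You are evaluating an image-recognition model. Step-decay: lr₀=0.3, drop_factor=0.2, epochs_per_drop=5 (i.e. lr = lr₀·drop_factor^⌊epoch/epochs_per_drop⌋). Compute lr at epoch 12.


n_drops = ⌊12/5⌋ = 2
lr = 0.3·0.2^2 = 0.3·0.04 = 0.012

0.012


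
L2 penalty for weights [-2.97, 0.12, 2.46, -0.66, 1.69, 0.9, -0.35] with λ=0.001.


‖w‖₂² = (-2.97)² + (0.12)² + (2.46)² + (-0.66)² + (1.69)² + (0.9)² + (-0.35)²
     = 8.8209 + 0.0144 + 6.0516 + 0.4356 + 2.8561 + 0.81 + 0.1225
     = 19.1111
λ·‖w‖₂² = 0.001·19.1111 = 0.019111

0.019111


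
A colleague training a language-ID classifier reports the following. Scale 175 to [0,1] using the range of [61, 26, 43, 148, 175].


min=26, max=175
(175-26)/(175-26) = 149/149 = 1.0

1.0


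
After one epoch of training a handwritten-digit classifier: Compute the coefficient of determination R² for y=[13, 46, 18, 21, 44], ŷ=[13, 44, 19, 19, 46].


ȳ = 28.4
SS_res = Σ(y-ŷ)² = 13
SS_tot = Σ(y-ȳ)² = 953.2
R² = 1 - SS_res/SS_tot = 1 - 0.0136 = 0.9864

0.9864


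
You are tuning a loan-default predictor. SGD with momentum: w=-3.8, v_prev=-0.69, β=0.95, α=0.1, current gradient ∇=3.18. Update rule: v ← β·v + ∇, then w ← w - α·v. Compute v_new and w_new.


v_new = 0.95·-0.69 + 3.18 = -0.6555 + 3.18 = 2.5245
w_new = -3.8 - 0.1·2.5245 = -3.8 - 0.25245 = -4.05245

v_new=2.5245, w_new=-4.05245


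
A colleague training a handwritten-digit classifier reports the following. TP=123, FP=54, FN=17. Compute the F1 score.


Precision = 123/177 = 0.6949
Recall = 123/140 = 0.8786
F1 = 2·P·R/(P+R) = 2·TP/(2·TP+FP+FN) = 246/(246+54+17) = 246/317 = 0.776

0.776


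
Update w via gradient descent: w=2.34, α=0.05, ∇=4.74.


w_new = w - α·∇
= 2.34 - 0.05·4.74
= 2.34 - 0.237
= 2.103

2.103


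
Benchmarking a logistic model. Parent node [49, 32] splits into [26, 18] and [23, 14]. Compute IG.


Parent = [49, 32], H_parent = 0.968
H_left = 0.976 (n=44), H_right = 0.9569 (n=37)
H_children = (44/81)·0.976 + (37/81)·0.9569 = 0.9673
IG = 0.968 - 0.9673 = 0.0007

0.0007


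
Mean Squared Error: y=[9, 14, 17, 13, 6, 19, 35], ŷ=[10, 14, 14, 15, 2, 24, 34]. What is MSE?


Squared errors: (9-10)²=1, (14-14)²=0, (17-14)²=9, (13-15)²=4, (6-2)²=16, (19-24)²=25, (35-34)²=1
Sum = 56
MSE = 56/7 = 8

8


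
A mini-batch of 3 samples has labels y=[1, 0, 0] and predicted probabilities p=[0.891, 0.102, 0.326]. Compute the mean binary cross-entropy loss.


L[0] = -ln(0.891) = 0.1154
L[1] = -ln(1-0.102) = -ln(0.898) = 0.1076
L[2] = -ln(1-0.326) = -ln(0.674) = 0.3945
mean = (0.1154 + 0.1076 + 0.3945)/3 = 0.2058

0.2058


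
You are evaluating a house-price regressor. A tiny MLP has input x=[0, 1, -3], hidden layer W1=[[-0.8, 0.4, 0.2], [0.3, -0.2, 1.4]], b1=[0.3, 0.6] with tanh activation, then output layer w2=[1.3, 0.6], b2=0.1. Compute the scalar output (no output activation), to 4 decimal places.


z1[0] = (-0.8)·(0) + (0.4)·(1) + (0.2)·(-3) + 0.3 = 0.1
z1[1] = (0.3)·(0) + (-0.2)·(1) + (1.4)·(-3) + 0.6 = -3.8
h = tanh(z1) = [0.0997, -0.999]
output = (1.3)·(0.0997) + (0.6)·(-0.999) + 0.1 = -0.3698

-0.3698
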